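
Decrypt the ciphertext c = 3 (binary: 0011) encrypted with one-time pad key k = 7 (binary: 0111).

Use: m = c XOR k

Step 1: XOR ciphertext with key:
  Ciphertext: 0011
  Key:        0111
  XOR:        0100
Step 2: Plaintext = 0100 = 4 in decimal.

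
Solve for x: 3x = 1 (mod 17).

Step 1: We need x such that 3 * x = 1 (mod 17).
Step 2: Using the extended Euclidean algorithm or trial:
  3 * 6 = 18 = 1 * 17 + 1.
Step 3: Since 18 mod 17 = 1, the inverse is x = 6.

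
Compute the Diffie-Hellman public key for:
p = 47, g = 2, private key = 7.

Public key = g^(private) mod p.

Step 1: A = g^a mod p = 2^7 mod 47.
  2^1 mod 47 = 2
  2^2 mod 47 = (2 * 2) mod 47 = 4
  2^3 mod 47 = (4 * 2) mod 47 = 8
  2^4 mod 47 = (8 * 2) mod 47 = 16
  2^5 mod 47 = (16 * 2) mod 47 = 32
  2^6 mod 47 = (32 * 2) mod 47 = 17
  2^7 mod 47 = (17 * 2) mod 47 = 34
Result: A = 34.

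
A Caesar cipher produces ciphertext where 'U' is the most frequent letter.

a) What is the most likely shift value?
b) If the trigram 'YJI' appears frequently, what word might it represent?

Step 1: In English, 'E' is the most frequent letter (12.7%).
Step 2: The most frequent ciphertext letter is 'U' (position 20).
Step 3: Shift = (20 - 4) mod 26 = 16.
Step 4: Decrypt 'YJI' by shifting back 16:
  Y -> I
  J -> T
  I -> S
Step 5: 'YJI' decrypts to 'ITS'.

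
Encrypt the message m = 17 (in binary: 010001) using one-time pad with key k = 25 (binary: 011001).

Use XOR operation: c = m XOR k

Step 1: Write out the XOR operation bit by bit:
  Message: 010001
  Key:     011001
  XOR:     001000
Step 2: Convert to decimal: 001000 = 8.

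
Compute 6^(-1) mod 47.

Step 1: We need x such that 6 * x = 1 (mod 47).
Step 2: Using the extended Euclidean algorithm or trial:
  6 * 8 = 48 = 1 * 47 + 1.
Step 3: Since 48 mod 47 = 1, the inverse is x = 8.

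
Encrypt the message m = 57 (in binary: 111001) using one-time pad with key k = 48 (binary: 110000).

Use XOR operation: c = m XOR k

Step 1: Write out the XOR operation bit by bit:
  Message: 111001
  Key:     110000
  XOR:     001001
Step 2: Convert to decimal: 001001 = 9.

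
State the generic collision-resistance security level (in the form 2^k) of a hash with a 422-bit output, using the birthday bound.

Step 1: The birthday paradox gives collision probability ~50% after sqrt(2^n) = 2^(n/2) hashes.
Step 2: For 422-bit output: 2^(422/2) = 2^211.
Step 3: Approximately 2^211 hash computations needed.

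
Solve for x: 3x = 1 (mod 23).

Step 1: We need x such that 3 * x = 1 (mod 23).
Step 2: Using the extended Euclidean algorithm or trial:
  3 * 8 = 24 = 1 * 23 + 1.
Step 3: Since 24 mod 23 = 1, the inverse is x = 8.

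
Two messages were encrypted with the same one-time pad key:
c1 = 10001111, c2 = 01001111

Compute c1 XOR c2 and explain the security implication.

Step 1: c1 XOR c2 = (m1 XOR k) XOR (m2 XOR k).
Step 2: By XOR associativity/commutativity: = m1 XOR m2 XOR k XOR k = m1 XOR m2.
Step 3: 10001111 XOR 01001111 = 11000000 = 192.
Step 4: The key cancels out! An attacker learns m1 XOR m2 = 192, revealing the relationship between plaintexts.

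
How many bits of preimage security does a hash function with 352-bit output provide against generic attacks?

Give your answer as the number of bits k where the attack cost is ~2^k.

Step 1: The hash has a 352-bit output.
Step 2: Preimage resistance means: given a digest h(x), it should be infeasible to find any input that hashes to it.
With a 352-bit output there are 2^352 possible digests, so a generic brute-force preimage search costs about 2^352 evaluations.
Step 3: Security level = 352 bits.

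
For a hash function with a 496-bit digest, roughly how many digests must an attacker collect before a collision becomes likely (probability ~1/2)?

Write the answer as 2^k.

Step 1: The birthday paradox gives collision probability ~50% after sqrt(2^n) = 2^(n/2) hashes.
Step 2: For 496-bit output: 2^(496/2) = 2^248.
Step 3: Approximately 2^248 hash computations needed.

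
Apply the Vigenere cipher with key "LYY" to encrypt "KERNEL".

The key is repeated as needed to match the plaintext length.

Step 1: Repeat key to match plaintext length:
  Plaintext: KERNEL
  Key:       LYYLYY
Step 2: Encrypt each letter:
  K(10) + L(11) = (10+11) mod 26 = 21 = V
  E(4) + Y(24) = (4+24) mod 26 = 2 = C
  R(17) + Y(24) = (17+24) mod 26 = 15 = P
  N(13) + L(11) = (13+11) mod 26 = 24 = Y
  E(4) + Y(24) = (4+24) mod 26 = 2 = C
  L(11) + Y(24) = (11+24) mod 26 = 9 = J
Ciphertext: VCPYCJ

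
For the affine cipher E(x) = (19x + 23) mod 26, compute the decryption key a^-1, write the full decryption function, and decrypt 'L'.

Step 1: Find a^-1, the modular inverse of 19 mod 26.
Step 2: We need 19 * a^-1 = 1 (mod 26).
Step 3: 19 * 11 = 209 = 8 * 26 + 1, so a^-1 = 11.
Step 4: D(y) = 11(y - 23) mod 26.
Step 5: Apply to 'L' (y = 11): D(11) = 11 * (11 - 23) mod 26 = 11 * -12 mod 26 = 24 -> 'Y'.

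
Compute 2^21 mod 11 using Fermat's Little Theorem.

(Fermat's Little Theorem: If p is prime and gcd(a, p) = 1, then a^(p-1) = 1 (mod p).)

Step 1: Since 11 is prime, by Fermat's Little Theorem: 2^10 = 1 (mod 11).
Step 2: Reduce exponent: 21 mod 10 = 1.
Step 3: So 2^21 = 2^1 (mod 11).
Step 4: 2^1 mod 11 = 2.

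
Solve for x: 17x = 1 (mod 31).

Step 1: We need x such that 17 * x = 1 (mod 31).
Step 2: Using the extended Euclidean algorithm or trial:
  17 * 11 = 187 = 6 * 31 + 1.
Step 3: Since 187 mod 31 = 1, the inverse is x = 11.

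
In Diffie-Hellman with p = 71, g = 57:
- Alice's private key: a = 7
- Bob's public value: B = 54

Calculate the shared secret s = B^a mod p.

Step 1: s = B^a mod p = 54^7 mod 71.
  54^1 mod 71 = 54
  54^2 mod 71 = (54 * 54) mod 71 = 5
  54^3 mod 71 = (5 * 54) mod 71 = 57
  54^4 mod 71 = (57 * 54) mod 71 = 25
  54^5 mod 71 = (25 * 54) mod 71 = 1
  54^6 mod 71 = (1 * 54) mod 71 = 54
  54^7 mod 71 = (54 * 54) mod 71 = 5
Result: shared secret = 5.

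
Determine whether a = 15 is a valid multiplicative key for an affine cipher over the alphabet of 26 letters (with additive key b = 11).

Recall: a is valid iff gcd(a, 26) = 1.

Step 1: Compute gcd(15, 26).
Step 2: gcd(15, 26) = 1.
Since gcd = 1, 15 is coprime with 26, so it is a valid key.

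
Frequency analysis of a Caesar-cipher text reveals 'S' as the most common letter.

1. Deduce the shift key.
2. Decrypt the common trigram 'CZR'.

Step 1: In English, 'E' is the most frequent letter (12.7%).
Step 2: The most frequent ciphertext letter is 'S' (position 18).
Step 3: Shift = (18 - 4) mod 26 = 14.
Step 4: Decrypt 'CZR' by shifting back 14:
  C -> O
  Z -> L
  R -> D
Step 5: 'CZR' decrypts to 'OLD'.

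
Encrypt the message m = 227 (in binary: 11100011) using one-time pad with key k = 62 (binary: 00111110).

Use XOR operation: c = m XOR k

Step 1: Write out the XOR operation bit by bit:
  Message: 11100011
  Key:     00111110
  XOR:     11011101
Step 2: Convert to decimal: 11011101 = 221.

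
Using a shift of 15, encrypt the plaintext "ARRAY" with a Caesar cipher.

Step 1: For each letter, shift forward by 15 positions (mod 26).
  A (position 0) -> position (0+15) mod 26 = 15 -> P
  R (position 17) -> position (17+15) mod 26 = 6 -> G
  R (position 17) -> position (17+15) mod 26 = 6 -> G
  A (position 0) -> position (0+15) mod 26 = 15 -> P
  Y (position 24) -> position (24+15) mod 26 = 13 -> N
Result: PGGPN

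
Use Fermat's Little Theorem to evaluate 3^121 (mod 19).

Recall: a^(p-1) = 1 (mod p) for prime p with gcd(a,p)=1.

Step 1: Since 19 is prime, by Fermat's Little Theorem: 3^18 = 1 (mod 19).
Step 2: Reduce exponent: 121 mod 18 = 13.
Step 3: So 3^121 = 3^13 (mod 19).
Step 4: 3^13 mod 19 = 14.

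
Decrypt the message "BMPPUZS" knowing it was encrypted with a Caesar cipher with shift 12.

Step 1: Reverse the shift by subtracting 12 from each letter position.
  B (position 1) -> position (1-12) mod 26 = 15 -> P
  M (position 12) -> position (12-12) mod 26 = 0 -> A
  P (position 15) -> position (15-12) mod 26 = 3 -> D
  P (position 15) -> position (15-12) mod 26 = 3 -> D
  U (position 20) -> position (20-12) mod 26 = 8 -> I
  Z (position 25) -> position (25-12) mod 26 = 13 -> N
  S (position 18) -> position (18-12) mod 26 = 6 -> G
Decrypted message: PADDING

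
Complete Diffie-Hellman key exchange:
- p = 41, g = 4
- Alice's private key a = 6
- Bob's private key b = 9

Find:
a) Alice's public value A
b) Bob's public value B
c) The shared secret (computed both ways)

Step 1: A = g^a mod p = 4^6 mod 41 = 37.
Step 2: B = g^b mod p = 4^9 mod 41 = 31.
Step 3: Alice computes s = B^a mod p = 31^6 mod 41 = 10.
Step 4: Bob computes s = A^b mod p = 37^9 mod 41 = 10.
Both sides agree: shared secret = 10.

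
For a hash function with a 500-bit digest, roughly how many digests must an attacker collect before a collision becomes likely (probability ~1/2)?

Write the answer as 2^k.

Step 1: The birthday paradox gives collision probability ~50% after sqrt(2^n) = 2^(n/2) hashes.
Step 2: For 500-bit output: 2^(500/2) = 2^250.
Step 3: Approximately 2^250 hash computations needed.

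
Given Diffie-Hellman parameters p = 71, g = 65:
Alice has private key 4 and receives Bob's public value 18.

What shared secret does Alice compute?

Step 1: s = B^a mod p = 18^4 mod 71.
  18^1 mod 71 = 18
  18^2 mod 71 = (18 * 18) mod 71 = 40
  18^3 mod 71 = (40 * 18) mod 71 = 10
  18^4 mod 71 = (10 * 18) mod 71 = 38
Result: shared secret = 38.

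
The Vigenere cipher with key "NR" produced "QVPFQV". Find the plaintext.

Step 1: Extend key: NRNRNR
Step 2: Decrypt each letter (c - k) mod 26:
  Q(16) - N(13) = (16-13) mod 26 = 3 = D
  V(21) - R(17) = (21-17) mod 26 = 4 = E
  P(15) - N(13) = (15-13) mod 26 = 2 = C
  F(5) - R(17) = (5-17) mod 26 = 14 = O
  Q(16) - N(13) = (16-13) mod 26 = 3 = D
  V(21) - R(17) = (21-17) mod 26 = 4 = E
Plaintext: DECODE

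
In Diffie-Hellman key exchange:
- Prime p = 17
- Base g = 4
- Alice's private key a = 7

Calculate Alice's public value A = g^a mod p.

Step 1: A = g^a mod p = 4^7 mod 17.
  4^1 mod 17 = 4
  4^2 mod 17 = (4 * 4) mod 17 = 16
  4^3 mod 17 = (16 * 4) mod 17 = 13
  4^4 mod 17 = (13 * 4) mod 17 = 1
  4^5 mod 17 = (1 * 4) mod 17 = 4
  4^6 mod 17 = (4 * 4) mod 17 = 16
  4^7 mod 17 = (16 * 4) mod 17 = 13
Result: A = 13.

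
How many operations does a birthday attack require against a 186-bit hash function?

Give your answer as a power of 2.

Step 1: The birthday paradox gives collision probability ~50% after sqrt(2^n) = 2^(n/2) hashes.
Step 2: For 186-bit output: 2^(186/2) = 2^93.
Step 3: Approximately 2^93 hash computations needed.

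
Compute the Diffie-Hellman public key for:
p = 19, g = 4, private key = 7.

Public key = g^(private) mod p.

Step 1: A = g^a mod p = 4^7 mod 19.
  4^1 mod 19 = 4
  4^2 mod 19 = (4 * 4) mod 19 = 16
  4^3 mod 19 = (16 * 4) mod 19 = 7
  4^4 mod 19 = (7 * 4) mod 19 = 9
  4^5 mod 19 = (9 * 4) mod 19 = 17
  4^6 mod 19 = (17 * 4) mod 19 = 11
  4^7 mod 19 = (11 * 4) mod 19 = 6
Result: A = 6.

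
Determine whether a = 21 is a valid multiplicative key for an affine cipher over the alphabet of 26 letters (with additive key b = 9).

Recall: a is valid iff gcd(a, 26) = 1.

Step 1: Compute gcd(21, 26).
Step 2: gcd(21, 26) = 1.
Since gcd = 1, 21 is coprime with 26, so it is a valid key.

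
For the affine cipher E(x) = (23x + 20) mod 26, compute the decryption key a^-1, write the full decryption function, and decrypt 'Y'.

Step 1: Find a^-1, the modular inverse of 23 mod 26.
Step 2: We need 23 * a^-1 = 1 (mod 26).
Step 3: 23 * 17 = 391 = 15 * 26 + 1, so a^-1 = 17.
Step 4: D(y) = 17(y - 20) mod 26.
Step 5: Apply to 'Y' (y = 24): D(24) = 17 * (24 - 20) mod 26 = 17 * 4 mod 26 = 16 -> 'Q'.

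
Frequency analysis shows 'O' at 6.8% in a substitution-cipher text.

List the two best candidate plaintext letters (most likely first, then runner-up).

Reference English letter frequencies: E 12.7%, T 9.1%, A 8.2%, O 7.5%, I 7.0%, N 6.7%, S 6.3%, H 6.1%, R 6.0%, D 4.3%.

Step 1: Observed frequency of 'O' is 6.8%.
Step 2: Compute distances to each reference frequency and sort:
  N (6.7%): difference = 0.1% <-- BEST
  I (7.0%): difference = 0.2% <-- RUNNER-UP
  S (6.3%): difference = 0.5%
  O (7.5%): difference = 0.7%
  H (6.1%): difference = 0.7%
Step 3: Most likely is 'N' (6.7%, diff 0.1%); second most likely is 'I' (7.0%, diff 0.2%).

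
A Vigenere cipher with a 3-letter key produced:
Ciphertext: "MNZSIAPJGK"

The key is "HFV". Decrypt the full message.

Step 1: Key 'HFV' has length 3. Extended key: HFVHFVHFVH
Step 2: Decrypt each position:
  M(12) - H(7) = 5 = F
  N(13) - F(5) = 8 = I
  Z(25) - V(21) = 4 = E
  S(18) - H(7) = 11 = L
  I(8) - F(5) = 3 = D
  A(0) - V(21) = 5 = F
  P(15) - H(7) = 8 = I
  J(9) - F(5) = 4 = E
  G(6) - V(21) = 11 = L
  K(10) - H(7) = 3 = D
Plaintext: FIELDFIELD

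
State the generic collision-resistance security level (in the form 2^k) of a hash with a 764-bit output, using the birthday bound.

Step 1: The birthday paradox gives collision probability ~50% after sqrt(2^n) = 2^(n/2) hashes.
Step 2: For 764-bit output: 2^(764/2) = 2^382.
Step 3: Approximately 2^382 hash computations needed.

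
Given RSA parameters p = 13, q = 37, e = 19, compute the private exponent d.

Step 1: n = 13 * 37 = 481.
Step 2: phi(n) = 12 * 36 = 432.
Step 3: Find d such that 19 * d = 1 (mod 432).
Step 4: d = 19^(-1) mod 432 = 91.
Verification: 19 * 91 = 1729 = 4 * 432 + 1.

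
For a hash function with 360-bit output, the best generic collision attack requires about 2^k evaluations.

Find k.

Step 1: The hash has a 360-bit output.
Step 2: Collision resistance means it should be infeasible to find any x != y with h(x) = h(y).
By the birthday bound, a generic collision search succeeds after about sqrt(2^360) = 2^(360/2) = 2^180 evaluations.
Step 3: Security level = 180 bits.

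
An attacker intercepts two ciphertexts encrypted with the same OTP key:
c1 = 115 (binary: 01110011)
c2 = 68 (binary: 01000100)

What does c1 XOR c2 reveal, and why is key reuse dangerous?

Step 1: c1 XOR c2 = (m1 XOR k) XOR (m2 XOR k).
Step 2: By XOR associativity/commutativity: = m1 XOR m2 XOR k XOR k = m1 XOR m2.
Step 3: 01110011 XOR 01000100 = 00110111 = 55.
Step 4: The key cancels out! An attacker learns m1 XOR m2 = 55, revealing the relationship between plaintexts.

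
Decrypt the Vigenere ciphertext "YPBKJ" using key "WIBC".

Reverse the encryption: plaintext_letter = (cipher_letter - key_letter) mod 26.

Step 1: Extend key: WIBCW
Step 2: Decrypt each letter (c - k) mod 26:
  Y(24) - W(22) = (24-22) mod 26 = 2 = C
  P(15) - I(8) = (15-8) mod 26 = 7 = H
  B(1) - B(1) = (1-1) mod 26 = 0 = A
  K(10) - C(2) = (10-2) mod 26 = 8 = I
  J(9) - W(22) = (9-22) mod 26 = 13 = N
Plaintext: CHAIN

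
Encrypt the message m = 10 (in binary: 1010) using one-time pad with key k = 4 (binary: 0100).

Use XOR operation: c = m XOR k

Step 1: Write out the XOR operation bit by bit:
  Message: 1010
  Key:     0100
  XOR:     1110
Step 2: Convert to decimal: 1110 = 14.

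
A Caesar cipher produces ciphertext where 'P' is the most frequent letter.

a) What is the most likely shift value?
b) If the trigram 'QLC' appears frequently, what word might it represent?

Step 1: In English, 'E' is the most frequent letter (12.7%).
Step 2: The most frequent ciphertext letter is 'P' (position 15).
Step 3: Shift = (15 - 4) mod 26 = 11.
Step 4: Decrypt 'QLC' by shifting back 11:
  Q -> F
  L -> A
  C -> R
Step 5: 'QLC' decrypts to 'FAR'.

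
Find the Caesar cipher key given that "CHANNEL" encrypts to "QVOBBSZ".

Step 1: Compare first letters: C (position 2) -> Q (position 16).
Step 2: Shift = (16 - 2) mod 26 = 14.
The shift value is 14.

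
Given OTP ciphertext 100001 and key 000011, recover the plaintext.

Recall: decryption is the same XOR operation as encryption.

Step 1: XOR ciphertext with key:
  Ciphertext: 100001
  Key:        000011
  XOR:        100010
Step 2: Plaintext = 100010 = 34 in decimal.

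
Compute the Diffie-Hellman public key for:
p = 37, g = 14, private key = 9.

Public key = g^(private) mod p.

Step 1: A = g^a mod p = 14^9 mod 37.
  14^1 mod 37 = 14
  14^2 mod 37 = (14 * 14) mod 37 = 11
  14^3 mod 37 = (11 * 14) mod 37 = 6
  14^4 mod 37 = (6 * 14) mod 37 = 10
  14^5 mod 37 = (10 * 14) mod 37 = 29
  14^6 mod 37 = (29 * 14) mod 37 = 36
  14^7 mod 37 = (36 * 14) mod 37 = 23
  14^8 mod 37 = (23 * 14) mod 37 = 26
  14^9 mod 37 = (26 * 14) mod 37 = 31
Result: A = 31.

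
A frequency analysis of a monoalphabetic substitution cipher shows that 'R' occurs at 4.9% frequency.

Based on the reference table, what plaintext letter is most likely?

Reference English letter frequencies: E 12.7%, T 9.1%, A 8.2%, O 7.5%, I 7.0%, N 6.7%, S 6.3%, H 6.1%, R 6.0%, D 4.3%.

Step 1: The observed frequency is 4.9%.
Step 2: Compare with English frequencies:
  E: 12.7% (difference: 7.8%)
  T: 9.1% (difference: 4.2%)
  A: 8.2% (difference: 3.3%)
  O: 7.5% (difference: 2.6%)
  I: 7.0% (difference: 2.1%)
  N: 6.7% (difference: 1.8%)
  S: 6.3% (difference: 1.4%)
  H: 6.1% (difference: 1.2%)
  R: 6.0% (difference: 1.1%)
  D: 4.3% (difference: 0.6%) <-- closest
Step 3: 'R' most likely represents 'D' (frequency 4.3%).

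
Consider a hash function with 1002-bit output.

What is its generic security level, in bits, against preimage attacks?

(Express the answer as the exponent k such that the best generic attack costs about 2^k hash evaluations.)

Step 1: The hash has a 1002-bit output.
Step 2: Preimage resistance means: given a digest h(x), it should be infeasible to find any input that hashes to it.
With a 1002-bit output there are 2^1002 possible digests, so a generic brute-force preimage search costs about 2^1002 evaluations.
Step 3: Security level = 1002 bits.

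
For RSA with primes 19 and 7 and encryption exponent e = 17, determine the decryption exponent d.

Step 1: n = 19 * 7 = 133.
Step 2: phi(n) = 18 * 6 = 108.
Step 3: Find d such that 17 * d = 1 (mod 108).
Step 4: d = 17^(-1) mod 108 = 89.
Verification: 17 * 89 = 1513 = 14 * 108 + 1.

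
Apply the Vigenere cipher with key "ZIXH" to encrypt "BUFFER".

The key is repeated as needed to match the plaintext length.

Step 1: Repeat key to match plaintext length:
  Plaintext: BUFFER
  Key:       ZIXHZI
Step 2: Encrypt each letter:
  B(1) + Z(25) = (1+25) mod 26 = 0 = A
  U(20) + I(8) = (20+8) mod 26 = 2 = C
  F(5) + X(23) = (5+23) mod 26 = 2 = C
  F(5) + H(7) = (5+7) mod 26 = 12 = M
  E(4) + Z(25) = (4+25) mod 26 = 3 = D
  R(17) + I(8) = (17+8) mod 26 = 25 = Z
Ciphertext: ACCMDZ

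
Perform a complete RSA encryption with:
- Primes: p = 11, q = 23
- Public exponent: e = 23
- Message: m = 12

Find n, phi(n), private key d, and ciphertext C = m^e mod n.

Step 1: n = 11 * 23 = 253.
Step 2: phi(n) = (11-1)(23-1) = 10 * 22 = 220.
Step 3: Find d = 23^(-1) mod 220 = 67.
  Verify: 23 * 67 = 1541 = 1 (mod 220).
Step 4: C = 12^23 mod 253 = 12.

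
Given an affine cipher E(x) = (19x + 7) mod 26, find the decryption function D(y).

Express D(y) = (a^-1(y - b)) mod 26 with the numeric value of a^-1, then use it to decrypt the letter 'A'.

Step 1: Find a^-1, the modular inverse of 19 mod 26.
Step 2: We need 19 * a^-1 = 1 (mod 26).
Step 3: 19 * 11 = 209 = 8 * 26 + 1, so a^-1 = 11.
Step 4: D(y) = 11(y - 7) mod 26.
Step 5: Apply to 'A' (y = 0): D(0) = 11 * (0 - 7) mod 26 = 11 * -7 mod 26 = 1 -> 'B'.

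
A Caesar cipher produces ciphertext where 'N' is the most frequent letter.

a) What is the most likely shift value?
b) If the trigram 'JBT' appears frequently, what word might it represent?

Step 1: In English, 'E' is the most frequent letter (12.7%).
Step 2: The most frequent ciphertext letter is 'N' (position 13).
Step 3: Shift = (13 - 4) mod 26 = 9.
Step 4: Decrypt 'JBT' by shifting back 9:
  J -> A
  B -> S
  T -> K
Step 5: 'JBT' decrypts to 'ASK'.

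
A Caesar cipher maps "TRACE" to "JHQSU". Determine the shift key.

Step 1: Compare first letters: T (position 19) -> J (position 9).
Step 2: Shift = (9 - 19) mod 26 = 16.
The shift value is 16.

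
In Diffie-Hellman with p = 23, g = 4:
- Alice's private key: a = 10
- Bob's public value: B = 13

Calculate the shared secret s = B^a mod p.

Step 1: s = B^a mod p = 13^10 mod 23.
  13^1 mod 23 = 13
  13^2 mod 23 = (13 * 13) mod 23 = 8
  13^3 mod 23 = (8 * 13) mod 23 = 12
  13^4 mod 23 = (12 * 13) mod 23 = 18
  13^5 mod 23 = (18 * 13) mod 23 = 4
  13^6 mod 23 = (4 * 13) mod 23 = 6
  13^7 mod 23 = (6 * 13) mod 23 = 9
  13^8 mod 23 = (9 * 13) mod 23 = 2
  13^9 mod 23 = (2 * 13) mod 23 = 3
  13^10 mod 23 = (3 * 13) mod 23 = 16
Result: shared secret = 16.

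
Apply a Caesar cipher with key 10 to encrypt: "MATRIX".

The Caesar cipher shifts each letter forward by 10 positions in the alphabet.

Step 1: For each letter, shift forward by 10 positions (mod 26).
  M (position 12) -> position (12+10) mod 26 = 22 -> W
  A (position 0) -> position (0+10) mod 26 = 10 -> K
  T (position 19) -> position (19+10) mod 26 = 3 -> D
  R (position 17) -> position (17+10) mod 26 = 1 -> B
  I (position 8) -> position (8+10) mod 26 = 18 -> S
  X (position 23) -> position (23+10) mod 26 = 7 -> H
Result: WKDBSH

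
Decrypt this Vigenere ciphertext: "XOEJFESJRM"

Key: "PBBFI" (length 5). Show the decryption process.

Step 1: Key 'PBBFI' has length 5. Extended key: PBBFIPBBFI
Step 2: Decrypt each position:
  X(23) - P(15) = 8 = I
  O(14) - B(1) = 13 = N
  E(4) - B(1) = 3 = D
  J(9) - F(5) = 4 = E
  F(5) - I(8) = 23 = X
  E(4) - P(15) = 15 = P
  S(18) - B(1) = 17 = R
  J(9) - B(1) = 8 = I
  R(17) - F(5) = 12 = M
  M(12) - I(8) = 4 = E
Plaintext: INDEXPRIME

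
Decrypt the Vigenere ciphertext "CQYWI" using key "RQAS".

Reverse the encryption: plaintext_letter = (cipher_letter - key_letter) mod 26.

Step 1: Extend key: RQASR
Step 2: Decrypt each letter (c - k) mod 26:
  C(2) - R(17) = (2-17) mod 26 = 11 = L
  Q(16) - Q(16) = (16-16) mod 26 = 0 = A
  Y(24) - A(0) = (24-0) mod 26 = 24 = Y
  W(22) - S(18) = (22-18) mod 26 = 4 = E
  I(8) - R(17) = (8-17) mod 26 = 17 = R
Plaintext: LAYER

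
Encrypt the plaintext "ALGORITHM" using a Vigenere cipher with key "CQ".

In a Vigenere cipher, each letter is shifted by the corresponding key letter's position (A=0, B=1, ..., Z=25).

Step 1: Repeat key to match plaintext length:
  Plaintext: ALGORITHM
  Key:       CQCQCQCQC
Step 2: Encrypt each letter:
  A(0) + C(2) = (0+2) mod 26 = 2 = C
  L(11) + Q(16) = (11+16) mod 26 = 1 = B
  G(6) + C(2) = (6+2) mod 26 = 8 = I
  O(14) + Q(16) = (14+16) mod 26 = 4 = E
  R(17) + C(2) = (17+2) mod 26 = 19 = T
  I(8) + Q(16) = (8+16) mod 26 = 24 = Y
  T(19) + C(2) = (19+2) mod 26 = 21 = V
  H(7) + Q(16) = (7+16) mod 26 = 23 = X
  M(12) + C(2) = (12+2) mod 26 = 14 = O
Ciphertext: CBIETYVXO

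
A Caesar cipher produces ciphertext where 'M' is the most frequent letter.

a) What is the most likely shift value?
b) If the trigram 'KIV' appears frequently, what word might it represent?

Step 1: In English, 'E' is the most frequent letter (12.7%).
Step 2: The most frequent ciphertext letter is 'M' (position 12).
Step 3: Shift = (12 - 4) mod 26 = 8.
Step 4: Decrypt 'KIV' by shifting back 8:
  K -> C
  I -> A
  V -> N
Step 5: 'KIV' decrypts to 'CAN'.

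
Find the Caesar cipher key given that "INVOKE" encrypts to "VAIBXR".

Step 1: Compare first letters: I (position 8) -> V (position 21).
Step 2: Shift = (21 - 8) mod 26 = 13.
The shift value is 13.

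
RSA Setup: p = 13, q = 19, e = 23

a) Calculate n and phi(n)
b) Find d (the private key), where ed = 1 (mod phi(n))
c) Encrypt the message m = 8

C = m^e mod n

Step 1: n = 13 * 19 = 247.
Step 2: phi(n) = (13-1)(19-1) = 12 * 18 = 216.
Step 3: Find d = 23^(-1) mod 216 = 47.
  Verify: 23 * 47 = 1081 = 1 (mod 216).
Step 4: C = 8^23 mod 247 = 31.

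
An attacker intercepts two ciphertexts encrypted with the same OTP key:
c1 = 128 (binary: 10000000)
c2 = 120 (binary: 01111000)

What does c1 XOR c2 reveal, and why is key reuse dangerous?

Step 1: c1 XOR c2 = (m1 XOR k) XOR (m2 XOR k).
Step 2: By XOR associativity/commutativity: = m1 XOR m2 XOR k XOR k = m1 XOR m2.
Step 3: 10000000 XOR 01111000 = 11111000 = 248.
Step 4: The key cancels out! An attacker learns m1 XOR m2 = 248, revealing the relationship between plaintexts.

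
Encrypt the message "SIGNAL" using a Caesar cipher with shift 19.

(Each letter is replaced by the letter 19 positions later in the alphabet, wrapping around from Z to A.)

Step 1: For each letter, shift forward by 19 positions (mod 26).
  S (position 18) -> position (18+19) mod 26 = 11 -> L
  I (position 8) -> position (8+19) mod 26 = 1 -> B
  G (position 6) -> position (6+19) mod 26 = 25 -> Z
  N (position 13) -> position (13+19) mod 26 = 6 -> G
  A (position 0) -> position (0+19) mod 26 = 19 -> T
  L (position 11) -> position (11+19) mod 26 = 4 -> E
Result: LBZGTE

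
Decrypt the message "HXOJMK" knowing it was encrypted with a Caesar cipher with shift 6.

Step 1: Reverse the shift by subtracting 6 from each letter position.
  H (position 7) -> position (7-6) mod 26 = 1 -> B
  X (position 23) -> position (23-6) mod 26 = 17 -> R
  O (position 14) -> position (14-6) mod 26 = 8 -> I
  J (position 9) -> position (9-6) mod 26 = 3 -> D
  M (position 12) -> position (12-6) mod 26 = 6 -> G
  K (position 10) -> position (10-6) mod 26 = 4 -> E
Decrypted message: BRIDGE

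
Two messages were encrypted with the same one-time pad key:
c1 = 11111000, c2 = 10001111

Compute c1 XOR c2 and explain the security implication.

Step 1: c1 XOR c2 = (m1 XOR k) XOR (m2 XOR k).
Step 2: By XOR associativity/commutativity: = m1 XOR m2 XOR k XOR k = m1 XOR m2.
Step 3: 11111000 XOR 10001111 = 01110111 = 119.
Step 4: The key cancels out! An attacker learns m1 XOR m2 = 119, revealing the relationship between plaintexts.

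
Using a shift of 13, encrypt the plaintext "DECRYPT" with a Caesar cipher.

Step 1: For each letter, shift forward by 13 positions (mod 26).
  D (position 3) -> position (3+13) mod 26 = 16 -> Q
  E (position 4) -> position (4+13) mod 26 = 17 -> R
  C (position 2) -> position (2+13) mod 26 = 15 -> P
  R (position 17) -> position (17+13) mod 26 = 4 -> E
  Y (position 24) -> position (24+13) mod 26 = 11 -> L
  P (position 15) -> position (15+13) mod 26 = 2 -> C
  T (position 19) -> position (19+13) mod 26 = 6 -> G
Result: QRPELCG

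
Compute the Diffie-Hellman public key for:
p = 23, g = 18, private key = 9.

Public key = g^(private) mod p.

Step 1: A = g^a mod p = 18^9 mod 23.
  18^1 mod 23 = 18
  18^2 mod 23 = (18 * 18) mod 23 = 2
  18^3 mod 23 = (2 * 18) mod 23 = 13
  18^4 mod 23 = (13 * 18) mod 23 = 4
  18^5 mod 23 = (4 * 18) mod 23 = 3
  18^6 mod 23 = (3 * 18) mod 23 = 8
  18^7 mod 23 = (8 * 18) mod 23 = 6
  18^8 mod 23 = (6 * 18) mod 23 = 16
  18^9 mod 23 = (16 * 18) mod 23 = 12
Result: A = 12.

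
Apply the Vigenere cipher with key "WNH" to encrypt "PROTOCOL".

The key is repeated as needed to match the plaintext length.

Step 1: Repeat key to match plaintext length:
  Plaintext: PROTOCOL
  Key:       WNHWNHWN
Step 2: Encrypt each letter:
  P(15) + W(22) = (15+22) mod 26 = 11 = L
  R(17) + N(13) = (17+13) mod 26 = 4 = E
  O(14) + H(7) = (14+7) mod 26 = 21 = V
  T(19) + W(22) = (19+22) mod 26 = 15 = P
  O(14) + N(13) = (14+13) mod 26 = 1 = B
  C(2) + H(7) = (2+7) mod 26 = 9 = J
  O(14) + W(22) = (14+22) mod 26 = 10 = K
  L(11) + N(13) = (11+13) mod 26 = 24 = Y
Ciphertext: LEVPBJKY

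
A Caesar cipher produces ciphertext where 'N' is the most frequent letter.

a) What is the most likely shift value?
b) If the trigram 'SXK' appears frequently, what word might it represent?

Step 1: In English, 'E' is the most frequent letter (12.7%).
Step 2: The most frequent ciphertext letter is 'N' (position 13).
Step 3: Shift = (13 - 4) mod 26 = 9.
Step 4: Decrypt 'SXK' by shifting back 9:
  S -> J
  X -> O
  K -> B
Step 5: 'SXK' decrypts to 'JOB'.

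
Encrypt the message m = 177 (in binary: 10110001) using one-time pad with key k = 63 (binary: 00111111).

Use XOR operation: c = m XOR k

Step 1: Write out the XOR operation bit by bit:
  Message: 10110001
  Key:     00111111
  XOR:     10001110
Step 2: Convert to decimal: 10001110 = 142.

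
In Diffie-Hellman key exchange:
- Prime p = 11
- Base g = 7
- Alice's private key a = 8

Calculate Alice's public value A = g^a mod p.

Step 1: A = g^a mod p = 7^8 mod 11.
  7^1 mod 11 = 7
  7^2 mod 11 = (7 * 7) mod 11 = 5
  7^3 mod 11 = (5 * 7) mod 11 = 2
  7^4 mod 11 = (2 * 7) mod 11 = 3
  7^5 mod 11 = (3 * 7) mod 11 = 10
  7^6 mod 11 = (10 * 7) mod 11 = 4
  7^7 mod 11 = (4 * 7) mod 11 = 6
  7^8 mod 11 = (6 * 7) mod 11 = 9
Result: A = 9.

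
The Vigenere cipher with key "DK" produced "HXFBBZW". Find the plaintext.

Step 1: Extend key: DKDKDKD
Step 2: Decrypt each letter (c - k) mod 26:
  H(7) - D(3) = (7-3) mod 26 = 4 = E
  X(23) - K(10) = (23-10) mod 26 = 13 = N
  F(5) - D(3) = (5-3) mod 26 = 2 = C
  B(1) - K(10) = (1-10) mod 26 = 17 = R
  B(1) - D(3) = (1-3) mod 26 = 24 = Y
  Z(25) - K(10) = (25-10) mod 26 = 15 = P
  W(22) - D(3) = (22-3) mod 26 = 19 = T
Plaintext: ENCRYPT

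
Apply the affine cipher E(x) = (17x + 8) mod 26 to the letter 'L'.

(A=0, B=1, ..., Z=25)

Step 1: Convert 'L' to number: x = 11.
Step 2: E(11) = (17 * 11 + 8) mod 26 = 195 mod 26 = 13.
Step 3: Convert 13 back to letter: N.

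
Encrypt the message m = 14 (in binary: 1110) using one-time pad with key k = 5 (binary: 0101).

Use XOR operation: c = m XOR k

Step 1: Write out the XOR operation bit by bit:
  Message: 1110
  Key:     0101
  XOR:     1011
Step 2: Convert to decimal: 1011 = 11.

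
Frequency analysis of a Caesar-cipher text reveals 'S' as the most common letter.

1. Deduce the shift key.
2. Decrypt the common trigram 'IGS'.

Step 1: In English, 'E' is the most frequent letter (12.7%).
Step 2: The most frequent ciphertext letter is 'S' (position 18).
Step 3: Shift = (18 - 4) mod 26 = 14.
Step 4: Decrypt 'IGS' by shifting back 14:
  I -> U
  G -> S
  S -> E
Step 5: 'IGS' decrypts to 'USE'.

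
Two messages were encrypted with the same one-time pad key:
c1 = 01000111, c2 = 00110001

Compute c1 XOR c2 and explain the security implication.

Step 1: c1 XOR c2 = (m1 XOR k) XOR (m2 XOR k).
Step 2: By XOR associativity/commutativity: = m1 XOR m2 XOR k XOR k = m1 XOR m2.
Step 3: 01000111 XOR 00110001 = 01110110 = 118.
Step 4: The key cancels out! An attacker learns m1 XOR m2 = 118, revealing the relationship between plaintexts.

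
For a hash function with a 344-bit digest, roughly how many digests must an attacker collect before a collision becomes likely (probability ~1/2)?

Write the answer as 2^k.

Step 1: The birthday paradox gives collision probability ~50% after sqrt(2^n) = 2^(n/2) hashes.
Step 2: For 344-bit output: 2^(344/2) = 2^172.
Step 3: Approximately 2^172 hash computations needed.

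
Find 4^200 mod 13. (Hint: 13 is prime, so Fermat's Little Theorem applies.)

Step 1: Since 13 is prime, by Fermat's Little Theorem: 4^12 = 1 (mod 13).
Step 2: Reduce exponent: 200 mod 12 = 8.
Step 3: So 4^200 = 4^8 (mod 13).
Step 4: 4^8 mod 13 = 3.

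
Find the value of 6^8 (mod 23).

Step 1: Compute 6^8 mod 23 step by step, reducing modulo 23 at each step.
  6^1 mod 23 = 6
  6^2 mod 23 = (6 * 6) mod 23 = 13
  6^3 mod 23 = (13 * 6) mod 23 = 9
  6^4 mod 23 = (9 * 6) mod 23 = 8
  6^5 mod 23 = (8 * 6) mod 23 = 2
  6^6 mod 23 = (2 * 6) mod 23 = 12
  6^7 mod 23 = (12 * 6) mod 23 = 3
  6^8 mod 23 = (3 * 6) mod 23 = 18
Step 2: Result = 18.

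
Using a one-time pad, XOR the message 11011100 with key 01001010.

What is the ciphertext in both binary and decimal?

Step 1: Write out the XOR operation bit by bit:
  Message: 11011100
  Key:     01001010
  XOR:     10010110
Step 2: Convert to decimal: 10010110 = 150.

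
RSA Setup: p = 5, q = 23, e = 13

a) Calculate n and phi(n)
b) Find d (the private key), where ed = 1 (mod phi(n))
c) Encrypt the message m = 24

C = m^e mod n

Step 1: n = 5 * 23 = 115.
Step 2: phi(n) = (5-1)(23-1) = 4 * 22 = 88.
Step 3: Find d = 13^(-1) mod 88 = 61.
  Verify: 13 * 61 = 793 = 1 (mod 88).
Step 4: C = 24^13 mod 115 = 24.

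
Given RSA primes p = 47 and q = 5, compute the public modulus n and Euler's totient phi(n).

Step 1: n = p * q = 47 * 5 = 235.
Step 2: phi(n) = (p-1)(q-1) = 46 * 4 = 184.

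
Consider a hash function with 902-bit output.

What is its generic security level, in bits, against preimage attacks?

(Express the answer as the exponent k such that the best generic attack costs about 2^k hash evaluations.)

Step 1: The hash has a 902-bit output.
Step 2: Preimage resistance means: given a digest h(x), it should be infeasible to find any input that hashes to it.
With a 902-bit output there are 2^902 possible digests, so a generic brute-force preimage search costs about 2^902 evaluations.
Step 3: Security level = 902 bits.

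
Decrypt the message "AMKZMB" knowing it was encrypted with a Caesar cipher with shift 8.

Step 1: Reverse the shift by subtracting 8 from each letter position.
  A (position 0) -> position (0-8) mod 26 = 18 -> S
  M (position 12) -> position (12-8) mod 26 = 4 -> E
  K (position 10) -> position (10-8) mod 26 = 2 -> C
  Z (position 25) -> position (25-8) mod 26 = 17 -> R
  M (position 12) -> position (12-8) mod 26 = 4 -> E
  B (position 1) -> position (1-8) mod 26 = 19 -> T
Decrypted message: SECRET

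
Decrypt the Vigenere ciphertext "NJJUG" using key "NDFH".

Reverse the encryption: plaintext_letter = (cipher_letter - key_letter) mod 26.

Step 1: Extend key: NDFHN
Step 2: Decrypt each letter (c - k) mod 26:
  N(13) - N(13) = (13-13) mod 26 = 0 = A
  J(9) - D(3) = (9-3) mod 26 = 6 = G
  J(9) - F(5) = (9-5) mod 26 = 4 = E
  U(20) - H(7) = (20-7) mod 26 = 13 = N
  G(6) - N(13) = (6-13) mod 26 = 19 = T
Plaintext: AGENT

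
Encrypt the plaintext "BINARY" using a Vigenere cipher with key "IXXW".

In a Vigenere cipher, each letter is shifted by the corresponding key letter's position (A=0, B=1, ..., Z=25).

Step 1: Repeat key to match plaintext length:
  Plaintext: BINARY
  Key:       IXXWIX
Step 2: Encrypt each letter:
  B(1) + I(8) = (1+8) mod 26 = 9 = J
  I(8) + X(23) = (8+23) mod 26 = 5 = F
  N(13) + X(23) = (13+23) mod 26 = 10 = K
  A(0) + W(22) = (0+22) mod 26 = 22 = W
  R(17) + I(8) = (17+8) mod 26 = 25 = Z
  Y(24) + X(23) = (24+23) mod 26 = 21 = V
Ciphertext: JFKWZV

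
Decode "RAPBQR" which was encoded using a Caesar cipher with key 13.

Step 1: Reverse the shift by subtracting 13 from each letter position.
  R (position 17) -> position (17-13) mod 26 = 4 -> E
  A (position 0) -> position (0-13) mod 26 = 13 -> N
  P (position 15) -> position (15-13) mod 26 = 2 -> C
  B (position 1) -> position (1-13) mod 26 = 14 -> O
  Q (position 16) -> position (16-13) mod 26 = 3 -> D
  R (position 17) -> position (17-13) mod 26 = 4 -> E
Decrypted message: ENCODE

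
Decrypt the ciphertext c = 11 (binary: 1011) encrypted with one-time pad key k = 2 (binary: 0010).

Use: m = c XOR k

Step 1: XOR ciphertext with key:
  Ciphertext: 1011
  Key:        0010
  XOR:        1001
Step 2: Plaintext = 1001 = 9 in decimal.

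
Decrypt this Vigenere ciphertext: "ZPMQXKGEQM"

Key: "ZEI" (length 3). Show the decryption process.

Step 1: Key 'ZEI' has length 3. Extended key: ZEIZEIZEIZ
Step 2: Decrypt each position:
  Z(25) - Z(25) = 0 = A
  P(15) - E(4) = 11 = L
  M(12) - I(8) = 4 = E
  Q(16) - Z(25) = 17 = R
  X(23) - E(4) = 19 = T
  K(10) - I(8) = 2 = C
  G(6) - Z(25) = 7 = H
  E(4) - E(4) = 0 = A
  Q(16) - I(8) = 8 = I
  M(12) - Z(25) = 13 = N
Plaintext: ALERTCHAIN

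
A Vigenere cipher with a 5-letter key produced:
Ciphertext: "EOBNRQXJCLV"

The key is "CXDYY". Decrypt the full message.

Step 1: Key 'CXDYY' has length 5. Extended key: CXDYYCXDYYC
Step 2: Decrypt each position:
  E(4) - C(2) = 2 = C
  O(14) - X(23) = 17 = R
  B(1) - D(3) = 24 = Y
  N(13) - Y(24) = 15 = P
  R(17) - Y(24) = 19 = T
  Q(16) - C(2) = 14 = O
  X(23) - X(23) = 0 = A
  J(9) - D(3) = 6 = G
  C(2) - Y(24) = 4 = E
  L(11) - Y(24) = 13 = N
  V(21) - C(2) = 19 = T
Plaintext: CRYPTOAGENT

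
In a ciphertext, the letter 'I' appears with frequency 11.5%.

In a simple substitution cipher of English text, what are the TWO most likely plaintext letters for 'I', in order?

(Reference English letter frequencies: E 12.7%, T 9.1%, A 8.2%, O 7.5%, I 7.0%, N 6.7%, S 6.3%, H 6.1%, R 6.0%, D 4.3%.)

Step 1: Observed frequency of 'I' is 11.5%.
Step 2: Compute distances to each reference frequency and sort:
  E (12.7%): difference = 1.2% <-- BEST
  T (9.1%): difference = 2.4% <-- RUNNER-UP
  A (8.2%): difference = 3.3%
  O (7.5%): difference = 4.0%
  I (7.0%): difference = 4.5%
Step 3: Most likely is 'E' (12.7%, diff 1.2%); second most likely is 'T' (9.1%, diff 2.4%).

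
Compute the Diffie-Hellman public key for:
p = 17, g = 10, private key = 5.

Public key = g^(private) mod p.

Step 1: A = g^a mod p = 10^5 mod 17.
  10^1 mod 17 = 10
  10^2 mod 17 = (10 * 10) mod 17 = 15
  10^3 mod 17 = (15 * 10) mod 17 = 14
  10^4 mod 17 = (14 * 10) mod 17 = 4
  10^5 mod 17 = (4 * 10) mod 17 = 6
Result: A = 6.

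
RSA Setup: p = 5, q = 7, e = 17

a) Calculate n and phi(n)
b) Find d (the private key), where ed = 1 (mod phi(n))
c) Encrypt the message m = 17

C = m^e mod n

Step 1: n = 5 * 7 = 35.
Step 2: phi(n) = (5-1)(7-1) = 4 * 6 = 24.
Step 3: Find d = 17^(-1) mod 24 = 17.
  Verify: 17 * 17 = 289 = 1 (mod 24).
Step 4: C = 17^17 mod 35 = 12.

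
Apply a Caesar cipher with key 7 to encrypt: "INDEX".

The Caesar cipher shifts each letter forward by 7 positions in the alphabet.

Step 1: For each letter, shift forward by 7 positions (mod 26).
  I (position 8) -> position (8+7) mod 26 = 15 -> P
  N (position 13) -> position (13+7) mod 26 = 20 -> U
  D (position 3) -> position (3+7) mod 26 = 10 -> K
  E (position 4) -> position (4+7) mod 26 = 11 -> L
  X (position 23) -> position (23+7) mod 26 = 4 -> E
Result: PUKLE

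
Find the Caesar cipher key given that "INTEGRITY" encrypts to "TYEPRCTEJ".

Step 1: Compare first letters: I (position 8) -> T (position 19).
Step 2: Shift = (19 - 8) mod 26 = 11.
The shift value is 11.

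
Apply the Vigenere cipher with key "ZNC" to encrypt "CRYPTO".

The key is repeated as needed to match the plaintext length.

Step 1: Repeat key to match plaintext length:
  Plaintext: CRYPTO
  Key:       ZNCZNC
Step 2: Encrypt each letter:
  C(2) + Z(25) = (2+25) mod 26 = 1 = B
  R(17) + N(13) = (17+13) mod 26 = 4 = E
  Y(24) + C(2) = (24+2) mod 26 = 0 = A
  P(15) + Z(25) = (15+25) mod 26 = 14 = O
  T(19) + N(13) = (19+13) mod 26 = 6 = G
  O(14) + C(2) = (14+2) mod 26 = 16 = Q
Ciphertext: BEAOGQ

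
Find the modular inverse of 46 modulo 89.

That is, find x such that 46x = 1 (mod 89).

Step 1: We need x such that 46 * x = 1 (mod 89).
Step 2: Using the extended Euclidean algorithm or trial:
  46 * 60 = 2760 = 31 * 89 + 1.
Step 3: Since 2760 mod 89 = 1, the inverse is x = 60.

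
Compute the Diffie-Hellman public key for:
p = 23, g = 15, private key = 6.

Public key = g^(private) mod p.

Step 1: A = g^a mod p = 15^6 mod 23.
  15^1 mod 23 = 15
  15^2 mod 23 = (15 * 15) mod 23 = 18
  15^3 mod 23 = (18 * 15) mod 23 = 17
  15^4 mod 23 = (17 * 15) mod 23 = 2
  15^5 mod 23 = (2 * 15) mod 23 = 7
  15^6 mod 23 = (7 * 15) mod 23 = 13
Result: A = 13.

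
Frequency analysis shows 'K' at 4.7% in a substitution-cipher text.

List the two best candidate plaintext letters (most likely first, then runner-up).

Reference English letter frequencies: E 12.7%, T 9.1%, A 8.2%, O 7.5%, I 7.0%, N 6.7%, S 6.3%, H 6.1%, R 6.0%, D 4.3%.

Step 1: Observed frequency of 'K' is 4.7%.
Step 2: Compute distances to each reference frequency and sort:
  D (4.3%): difference = 0.4% <-- BEST
  R (6.0%): difference = 1.3% <-- RUNNER-UP
  H (6.1%): difference = 1.4%
  S (6.3%): difference = 1.6%
  N (6.7%): difference = 2.0%
Step 3: Most likely is 'D' (4.3%, diff 0.4%); second most likely is 'R' (6.0%, diff 1.3%).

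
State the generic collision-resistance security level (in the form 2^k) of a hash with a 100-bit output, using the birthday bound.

Step 1: The birthday paradox gives collision probability ~50% after sqrt(2^n) = 2^(n/2) hashes.
Step 2: For 100-bit output: 2^(100/2) = 2^50.
Step 3: Approximately 2^50 hash computations needed.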